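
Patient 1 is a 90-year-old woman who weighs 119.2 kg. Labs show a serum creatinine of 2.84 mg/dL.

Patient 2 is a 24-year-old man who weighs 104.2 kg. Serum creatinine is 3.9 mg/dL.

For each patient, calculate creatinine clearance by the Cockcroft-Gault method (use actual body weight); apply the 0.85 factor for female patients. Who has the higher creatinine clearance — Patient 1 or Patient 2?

Patient 2

Patient 1: CrCl = (140 − 90) × 119.2 / (72 × 2.84) × 0.85 = 5960.0 / 204.48 × 0.85 ≈ 24.8 mL/min
Patient 2: CrCl = (140 − 24) × 104.2 / (72 × 3.9) = 12087.2 / 280.80 ≈ 43.0 mL/min
24.8 vs 43.0 mL/min → Patient 2 is higher.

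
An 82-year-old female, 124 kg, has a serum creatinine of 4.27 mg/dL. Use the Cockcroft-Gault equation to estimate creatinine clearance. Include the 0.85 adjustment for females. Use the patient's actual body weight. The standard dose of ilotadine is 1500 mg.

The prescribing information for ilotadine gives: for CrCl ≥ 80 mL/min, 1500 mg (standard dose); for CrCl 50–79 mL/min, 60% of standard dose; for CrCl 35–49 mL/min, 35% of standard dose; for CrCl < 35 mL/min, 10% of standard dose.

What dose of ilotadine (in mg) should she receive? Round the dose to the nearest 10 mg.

150 mg

CrCl = (140 − 82) × 124 / (72 × 4.27) × 0.85 = 7192.0 / 307.44 × 0.85 ≈ 19.9 mL/min
CrCl ≈ 20 mL/min → bracket < 35 mL/min.
10% of 1500 mg = 150 mg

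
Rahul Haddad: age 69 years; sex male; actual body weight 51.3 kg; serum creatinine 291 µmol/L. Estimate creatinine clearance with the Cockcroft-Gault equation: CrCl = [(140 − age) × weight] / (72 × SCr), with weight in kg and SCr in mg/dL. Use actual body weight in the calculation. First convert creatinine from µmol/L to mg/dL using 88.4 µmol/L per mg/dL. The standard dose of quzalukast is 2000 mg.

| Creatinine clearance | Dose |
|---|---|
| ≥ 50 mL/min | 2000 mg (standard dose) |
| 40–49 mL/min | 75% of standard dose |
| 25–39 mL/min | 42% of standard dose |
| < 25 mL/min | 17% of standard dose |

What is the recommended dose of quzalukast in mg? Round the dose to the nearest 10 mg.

SCr = 291 / 88.4 = 3.292 mg/dL
CrCl = (140 − 69) × 51.3 / (72 × 3.292) = 3642.3 / 237.02 ≈ 15.4 mL/min
CrCl ≈ 15 mL/min → bracket < 25 mL/min.
17% of 2000 mg = 340 mg

340 mg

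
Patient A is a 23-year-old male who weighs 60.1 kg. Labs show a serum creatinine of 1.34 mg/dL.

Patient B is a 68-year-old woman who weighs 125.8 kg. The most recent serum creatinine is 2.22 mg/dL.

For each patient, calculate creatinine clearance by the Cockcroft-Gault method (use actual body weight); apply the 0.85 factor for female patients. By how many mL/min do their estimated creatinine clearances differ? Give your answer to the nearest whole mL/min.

25 mL/min

Patient A: CrCl = (140 − 23) × 60.1 / (72 × 1.34) = 7031.7 / 96.48 ≈ 72.9 mL/min
Patient B: CrCl = (140 − 68) × 125.8 / (72 × 2.22) × 0.85 = 9057.6 / 159.84 × 0.85 ≈ 48.2 mL/min
|72.9 − 48.2| = 24.7 mL/min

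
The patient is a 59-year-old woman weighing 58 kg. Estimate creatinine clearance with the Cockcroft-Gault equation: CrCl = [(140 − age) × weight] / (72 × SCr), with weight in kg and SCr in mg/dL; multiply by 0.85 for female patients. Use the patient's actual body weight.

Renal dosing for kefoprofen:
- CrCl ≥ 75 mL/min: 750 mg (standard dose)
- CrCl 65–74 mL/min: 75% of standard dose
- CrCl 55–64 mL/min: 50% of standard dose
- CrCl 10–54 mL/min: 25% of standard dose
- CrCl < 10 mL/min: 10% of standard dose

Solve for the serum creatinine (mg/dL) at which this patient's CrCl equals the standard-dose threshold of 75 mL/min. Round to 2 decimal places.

Standard dose requires CrCl ≥ 75 mL/min.
Set (140 − 59) × 58 × 0.85 / (72 × SCr) = 75
SCr = (140 − 59) × 58 × 0.85 / (72 × 75) = 0.739 mg/dL

0.74 mg/dL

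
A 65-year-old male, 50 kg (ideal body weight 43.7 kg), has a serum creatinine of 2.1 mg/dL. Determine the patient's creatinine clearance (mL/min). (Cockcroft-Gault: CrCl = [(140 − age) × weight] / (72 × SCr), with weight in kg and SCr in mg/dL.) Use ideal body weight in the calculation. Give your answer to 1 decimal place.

CrCl = (140 − 65) × 43.7 / (72 × 2.1) = 3277.5 / 151.20 ≈ 21.7 mL/min

21.7 mL/min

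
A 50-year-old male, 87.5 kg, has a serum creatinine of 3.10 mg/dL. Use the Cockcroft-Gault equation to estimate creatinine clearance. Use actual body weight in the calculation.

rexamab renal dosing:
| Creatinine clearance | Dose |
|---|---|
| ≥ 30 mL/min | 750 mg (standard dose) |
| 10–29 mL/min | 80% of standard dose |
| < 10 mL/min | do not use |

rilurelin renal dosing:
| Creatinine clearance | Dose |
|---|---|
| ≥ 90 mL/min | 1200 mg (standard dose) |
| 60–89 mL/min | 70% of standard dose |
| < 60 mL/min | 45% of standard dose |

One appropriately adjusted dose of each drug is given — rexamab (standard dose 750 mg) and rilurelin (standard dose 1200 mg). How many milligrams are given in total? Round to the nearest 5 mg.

CrCl = (140 − 50) × 87.5 / (72 × 3.1) = 7875.0 / 223.20 ≈ 35.3 mL/min
CrCl ≈ 35 mL/min.
rexamab: ≥ 30 mL/min → 100% of 750 mg = 750 mg.
rilurelin: < 60 mL/min → 45% of 1200 mg = 540 mg.
Total = 750 + 540 = 1290 mg.

1290 mg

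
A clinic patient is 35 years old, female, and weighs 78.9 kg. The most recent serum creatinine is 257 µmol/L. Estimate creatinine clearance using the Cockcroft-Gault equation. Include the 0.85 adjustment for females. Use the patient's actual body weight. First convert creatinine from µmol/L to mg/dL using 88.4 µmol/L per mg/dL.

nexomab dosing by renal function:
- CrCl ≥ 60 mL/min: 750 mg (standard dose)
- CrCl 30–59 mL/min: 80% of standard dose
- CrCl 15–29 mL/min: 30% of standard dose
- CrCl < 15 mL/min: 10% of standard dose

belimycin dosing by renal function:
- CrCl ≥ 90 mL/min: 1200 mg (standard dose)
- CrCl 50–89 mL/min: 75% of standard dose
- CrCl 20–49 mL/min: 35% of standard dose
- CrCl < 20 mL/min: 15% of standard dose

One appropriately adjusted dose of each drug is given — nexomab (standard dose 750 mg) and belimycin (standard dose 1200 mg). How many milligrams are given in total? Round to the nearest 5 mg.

1020 mg

SCr = 257 / 88.4 = 2.907 mg/dL
CrCl = (140 − 35) × 78.9 / (72 × 2.907) × 0.85 = 8284.5 / 209.30 × 0.85 ≈ 33.6 mL/min
CrCl ≈ 34 mL/min.
nexomab: 30–59 mL/min → 80% of 750 mg = 600 mg.
belimycin: 20–49 mL/min → 35% of 1200 mg = 420 mg.
Total = 600 + 420 = 1020 mg.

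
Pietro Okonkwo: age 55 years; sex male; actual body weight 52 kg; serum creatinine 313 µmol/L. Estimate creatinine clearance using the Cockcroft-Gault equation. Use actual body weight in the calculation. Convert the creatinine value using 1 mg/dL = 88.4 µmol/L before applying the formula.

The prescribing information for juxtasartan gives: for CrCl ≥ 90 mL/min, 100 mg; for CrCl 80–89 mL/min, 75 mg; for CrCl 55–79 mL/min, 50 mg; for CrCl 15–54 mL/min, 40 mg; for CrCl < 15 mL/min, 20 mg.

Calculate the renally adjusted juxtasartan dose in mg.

SCr = 313 / 88.4 = 3.541 mg/dL
CrCl = (140 − 55) × 52 / (72 × 3.541) = 4420.0 / 254.95 ≈ 17.3 mL/min
CrCl ≈ 17 mL/min → bracket 15–54 mL/min.
Dose for this bracket: 40 mg.

40 mg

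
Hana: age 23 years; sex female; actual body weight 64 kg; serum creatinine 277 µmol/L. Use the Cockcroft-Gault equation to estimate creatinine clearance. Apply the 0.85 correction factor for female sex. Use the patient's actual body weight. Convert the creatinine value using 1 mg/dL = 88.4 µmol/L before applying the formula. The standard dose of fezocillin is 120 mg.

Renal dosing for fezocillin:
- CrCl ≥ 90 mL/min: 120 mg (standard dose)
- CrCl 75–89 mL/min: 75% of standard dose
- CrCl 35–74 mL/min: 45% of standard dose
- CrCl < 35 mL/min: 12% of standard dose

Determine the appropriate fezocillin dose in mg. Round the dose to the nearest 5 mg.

SCr = 277 / 88.4 = 3.133 mg/dL
CrCl = (140 − 23) × 64 / (72 × 3.133) × 0.85 = 7488.0 / 225.58 × 0.85 ≈ 28.2 mL/min
CrCl ≈ 28 mL/min → bracket < 35 mL/min.
12% of 120 mg = 14.4 mg → 15 mg

15 mg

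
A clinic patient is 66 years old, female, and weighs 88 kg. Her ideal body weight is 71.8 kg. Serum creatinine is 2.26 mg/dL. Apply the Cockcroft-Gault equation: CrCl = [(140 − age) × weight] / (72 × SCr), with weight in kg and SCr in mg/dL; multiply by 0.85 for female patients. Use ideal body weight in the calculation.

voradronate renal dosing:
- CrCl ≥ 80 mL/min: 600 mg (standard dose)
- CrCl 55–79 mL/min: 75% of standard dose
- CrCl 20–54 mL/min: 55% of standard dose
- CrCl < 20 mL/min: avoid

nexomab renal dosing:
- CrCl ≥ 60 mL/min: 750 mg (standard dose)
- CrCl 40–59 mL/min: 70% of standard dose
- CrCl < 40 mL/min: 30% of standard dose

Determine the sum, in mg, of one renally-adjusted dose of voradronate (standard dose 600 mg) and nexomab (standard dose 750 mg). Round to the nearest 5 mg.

555 mg

CrCl = (140 − 66) × 71.8 / (72 × 2.26) × 0.85 = 5313.2 / 162.72 × 0.85 ≈ 27.8 mL/min
CrCl ≈ 28 mL/min.
voradronate: 20–54 mL/min → 55% of 600 mg = 330 mg.
nexomab: < 40 mL/min → 30% of 750 mg = 225 mg.
Total = 330 + 225 = 555 mg.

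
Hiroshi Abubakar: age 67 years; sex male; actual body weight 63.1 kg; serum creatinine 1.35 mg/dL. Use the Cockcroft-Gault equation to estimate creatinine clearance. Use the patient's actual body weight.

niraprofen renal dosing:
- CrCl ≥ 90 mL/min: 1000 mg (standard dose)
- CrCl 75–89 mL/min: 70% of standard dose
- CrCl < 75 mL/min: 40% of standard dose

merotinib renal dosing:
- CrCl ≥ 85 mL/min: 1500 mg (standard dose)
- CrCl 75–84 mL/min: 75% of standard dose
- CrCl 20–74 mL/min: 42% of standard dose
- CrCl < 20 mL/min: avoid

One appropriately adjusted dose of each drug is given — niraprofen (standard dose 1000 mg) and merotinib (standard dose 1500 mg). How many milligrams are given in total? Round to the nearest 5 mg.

CrCl = (140 − 67) × 63.1 / (72 × 1.35) = 4606.3 / 97.20 ≈ 47.4 mL/min
CrCl ≈ 47 mL/min.
niraprofen: < 75 mL/min → 40% of 1000 mg = 400 mg.
merotinib: 20–74 mL/min → 42% of 1500 mg = 630 mg.
Total = 400 + 630 = 1030 mg.

1030 mg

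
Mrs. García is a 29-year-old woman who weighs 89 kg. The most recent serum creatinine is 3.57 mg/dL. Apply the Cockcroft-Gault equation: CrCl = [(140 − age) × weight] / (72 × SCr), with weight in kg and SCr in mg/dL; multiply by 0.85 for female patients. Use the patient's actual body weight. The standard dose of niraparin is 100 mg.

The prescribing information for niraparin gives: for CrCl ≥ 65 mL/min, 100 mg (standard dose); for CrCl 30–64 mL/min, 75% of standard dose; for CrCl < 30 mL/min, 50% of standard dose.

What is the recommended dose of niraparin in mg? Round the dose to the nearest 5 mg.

CrCl = (140 − 29) × 89 / (72 × 3.57) × 0.85 = 9879.0 / 257.04 × 0.85 ≈ 32.7 mL/min
CrCl ≈ 33 mL/min → bracket 30–64 mL/min.
75% of 100 mg = 75 mg

75 mg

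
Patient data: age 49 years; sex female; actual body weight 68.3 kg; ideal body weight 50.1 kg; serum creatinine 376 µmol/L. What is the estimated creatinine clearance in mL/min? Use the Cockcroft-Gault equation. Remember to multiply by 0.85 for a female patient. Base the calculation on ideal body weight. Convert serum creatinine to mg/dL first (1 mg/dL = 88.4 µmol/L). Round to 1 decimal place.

12.7 mL/min

SCr = 376 / 88.4 = 4.253 mg/dL
CrCl = (140 − 49) × 50.1 / (72 × 4.253) × 0.85 = 4559.1 / 306.22 × 0.85 ≈ 12.7 mL/min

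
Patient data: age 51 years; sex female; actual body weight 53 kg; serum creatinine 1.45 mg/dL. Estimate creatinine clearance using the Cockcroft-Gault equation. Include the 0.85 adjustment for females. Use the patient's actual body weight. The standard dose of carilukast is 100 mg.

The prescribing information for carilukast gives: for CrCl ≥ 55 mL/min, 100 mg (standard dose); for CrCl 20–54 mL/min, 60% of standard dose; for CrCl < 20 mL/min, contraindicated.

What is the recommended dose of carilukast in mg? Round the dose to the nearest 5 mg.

CrCl = (140 − 51) × 53 / (72 × 1.45) × 0.85 = 4717.0 / 104.40 × 0.85 ≈ 38.4 mL/min
CrCl ≈ 38 mL/min → bracket 20–54 mL/min.
60% of 100 mg = 60 mg

60 mg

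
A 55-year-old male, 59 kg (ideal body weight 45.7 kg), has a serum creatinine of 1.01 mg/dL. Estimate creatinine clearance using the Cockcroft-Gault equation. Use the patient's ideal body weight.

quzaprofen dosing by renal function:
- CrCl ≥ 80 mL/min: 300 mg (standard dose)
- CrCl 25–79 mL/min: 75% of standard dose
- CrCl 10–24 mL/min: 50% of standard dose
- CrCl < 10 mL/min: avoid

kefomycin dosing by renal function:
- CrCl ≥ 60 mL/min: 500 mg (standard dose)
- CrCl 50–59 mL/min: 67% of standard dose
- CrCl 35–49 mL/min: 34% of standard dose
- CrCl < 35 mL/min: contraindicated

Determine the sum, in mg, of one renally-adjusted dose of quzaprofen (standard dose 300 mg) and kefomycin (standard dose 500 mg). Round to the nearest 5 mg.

560 mg

CrCl = (140 − 55) × 45.7 / (72 × 1.01) = 3884.5 / 72.72 ≈ 53.4 mL/min
CrCl ≈ 53 mL/min.
quzaprofen: 25–79 mL/min → 75% of 300 mg = 225 mg.
kefomycin: 50–59 mL/min → 67% of 500 mg = 335 mg.
Total = 225 + 335 = 560 mg.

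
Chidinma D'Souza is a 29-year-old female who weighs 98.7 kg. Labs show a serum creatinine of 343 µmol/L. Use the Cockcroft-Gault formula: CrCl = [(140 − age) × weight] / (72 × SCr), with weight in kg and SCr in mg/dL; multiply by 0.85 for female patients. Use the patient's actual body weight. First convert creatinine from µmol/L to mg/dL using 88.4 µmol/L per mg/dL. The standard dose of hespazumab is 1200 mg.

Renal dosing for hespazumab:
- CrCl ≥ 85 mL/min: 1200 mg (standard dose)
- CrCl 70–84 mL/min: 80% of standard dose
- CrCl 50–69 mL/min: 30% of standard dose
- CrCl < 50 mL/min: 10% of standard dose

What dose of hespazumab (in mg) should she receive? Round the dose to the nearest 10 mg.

SCr = 343 / 88.4 = 3.88 mg/dL
CrCl = (140 − 29) × 98.7 / (72 × 3.88) × 0.85 = 10955.7 / 279.36 × 0.85 ≈ 33.3 mL/min
CrCl ≈ 33 mL/min → bracket < 50 mL/min.
10% of 1200 mg = 120 mg

120 mg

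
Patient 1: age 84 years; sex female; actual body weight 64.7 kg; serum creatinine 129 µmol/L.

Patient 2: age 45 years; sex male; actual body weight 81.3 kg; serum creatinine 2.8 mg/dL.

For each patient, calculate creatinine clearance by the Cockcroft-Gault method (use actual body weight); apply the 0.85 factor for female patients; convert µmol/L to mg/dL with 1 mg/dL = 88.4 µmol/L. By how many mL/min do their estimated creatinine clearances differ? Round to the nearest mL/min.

9 mL/min

Patient 1: SCr = 129 / 88.4 = 1.459 mg/dL
Patient 1: CrCl = (140 − 84) × 64.7 / (72 × 1.459) × 0.85 = 3623.2 / 105.05 × 0.85 ≈ 29.3 mL/min
Patient 2: CrCl = (140 − 45) × 81.3 / (72 × 2.8) = 7723.5 / 201.60 ≈ 38.3 mL/min
|29.3 − 38.3| = 9.0 mL/min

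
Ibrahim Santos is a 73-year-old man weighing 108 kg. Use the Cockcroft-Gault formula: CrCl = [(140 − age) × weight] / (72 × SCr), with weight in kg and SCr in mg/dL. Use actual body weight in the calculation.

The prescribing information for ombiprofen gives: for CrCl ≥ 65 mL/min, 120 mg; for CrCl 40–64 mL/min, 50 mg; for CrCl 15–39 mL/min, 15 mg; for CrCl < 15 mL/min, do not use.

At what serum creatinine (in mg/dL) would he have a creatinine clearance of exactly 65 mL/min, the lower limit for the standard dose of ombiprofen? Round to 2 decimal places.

1.55 mg/dL

Standard dose requires CrCl ≥ 65 mL/min.
Set (140 − 73) × 108 / (72 × SCr) = 65
SCr = (140 − 73) × 108 / (72 × 65) = 1.546 mg/dL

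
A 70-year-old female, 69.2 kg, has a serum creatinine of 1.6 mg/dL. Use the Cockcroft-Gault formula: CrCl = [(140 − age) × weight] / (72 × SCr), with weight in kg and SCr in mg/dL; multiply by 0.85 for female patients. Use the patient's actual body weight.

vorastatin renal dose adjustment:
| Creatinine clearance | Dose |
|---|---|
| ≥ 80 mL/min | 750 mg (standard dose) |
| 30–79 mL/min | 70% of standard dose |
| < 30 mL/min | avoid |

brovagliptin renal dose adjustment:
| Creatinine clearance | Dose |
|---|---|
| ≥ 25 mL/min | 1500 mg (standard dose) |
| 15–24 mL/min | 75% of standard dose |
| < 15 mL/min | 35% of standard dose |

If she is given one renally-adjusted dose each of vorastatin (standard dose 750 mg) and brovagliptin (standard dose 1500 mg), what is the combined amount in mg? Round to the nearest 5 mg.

CrCl = (140 − 70) × 69.2 / (72 × 1.6) × 0.85 = 4844.0 / 115.20 × 0.85 ≈ 35.7 mL/min
CrCl ≈ 36 mL/min.
vorastatin: 30–79 mL/min → 70% of 750 mg = 525 mg.
brovagliptin: ≥ 25 mL/min → 100% of 1500 mg = 1500 mg.
Total = 525 + 1500 = 2025 mg.

2025 mg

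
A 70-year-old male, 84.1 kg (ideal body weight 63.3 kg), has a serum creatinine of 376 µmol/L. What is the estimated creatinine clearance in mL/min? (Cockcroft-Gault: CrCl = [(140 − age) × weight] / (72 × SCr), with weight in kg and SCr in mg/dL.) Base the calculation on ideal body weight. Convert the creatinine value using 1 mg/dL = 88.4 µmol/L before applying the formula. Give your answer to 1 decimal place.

SCr = 376 / 88.4 = 4.253 mg/dL
CrCl = (140 − 70) × 63.3 / (72 × 4.253) = 4431.0 / 306.22 ≈ 14.5 mL/min

14.5 mL/min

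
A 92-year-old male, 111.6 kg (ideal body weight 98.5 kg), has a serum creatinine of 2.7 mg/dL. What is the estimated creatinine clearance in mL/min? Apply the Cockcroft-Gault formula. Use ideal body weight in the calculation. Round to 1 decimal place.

24.3 mL/min

CrCl = (140 − 92) × 98.5 / (72 × 2.7) = 4728.0 / 194.40 ≈ 24.3 mL/min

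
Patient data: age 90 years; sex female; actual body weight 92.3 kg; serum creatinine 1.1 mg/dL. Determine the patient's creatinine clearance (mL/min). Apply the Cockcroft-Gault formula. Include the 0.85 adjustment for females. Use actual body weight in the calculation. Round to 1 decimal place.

49.5 mL/min

CrCl = (140 − 90) × 92.3 / (72 × 1.1) × 0.85 = 4615.0 / 79.20 × 0.85 ≈ 49.5 mL/min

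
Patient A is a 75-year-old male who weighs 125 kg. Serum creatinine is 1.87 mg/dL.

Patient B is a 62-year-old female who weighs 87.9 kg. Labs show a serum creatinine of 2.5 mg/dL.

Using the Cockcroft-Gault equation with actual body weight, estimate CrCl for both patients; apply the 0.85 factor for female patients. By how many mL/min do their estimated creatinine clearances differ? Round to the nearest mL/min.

Patient A: CrCl = (140 − 75) × 125 / (72 × 1.87) = 8125.0 / 134.64 ≈ 60.3 mL/min
Patient B: CrCl = (140 − 62) × 87.9 / (72 × 2.5) × 0.85 = 6856.2 / 180.00 × 0.85 ≈ 32.4 mL/min
|60.3 − 32.4| = 27.9 mL/min

28 mL/min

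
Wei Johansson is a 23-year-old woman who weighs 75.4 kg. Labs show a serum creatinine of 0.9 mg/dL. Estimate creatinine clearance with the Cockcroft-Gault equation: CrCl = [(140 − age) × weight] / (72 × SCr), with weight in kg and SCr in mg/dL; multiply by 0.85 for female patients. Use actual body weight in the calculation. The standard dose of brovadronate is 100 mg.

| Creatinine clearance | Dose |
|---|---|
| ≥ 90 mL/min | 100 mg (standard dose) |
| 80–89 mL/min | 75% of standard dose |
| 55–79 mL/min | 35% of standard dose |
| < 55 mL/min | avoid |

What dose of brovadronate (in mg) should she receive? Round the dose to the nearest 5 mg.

CrCl = (140 − 23) × 75.4 / (72 × 0.9) × 0.85 = 8821.8 / 64.80 × 0.85 ≈ 115.7 mL/min
CrCl ≈ 116 mL/min → bracket ≥ 90 mL/min.
100% of 100 mg = 100 mg

100 mg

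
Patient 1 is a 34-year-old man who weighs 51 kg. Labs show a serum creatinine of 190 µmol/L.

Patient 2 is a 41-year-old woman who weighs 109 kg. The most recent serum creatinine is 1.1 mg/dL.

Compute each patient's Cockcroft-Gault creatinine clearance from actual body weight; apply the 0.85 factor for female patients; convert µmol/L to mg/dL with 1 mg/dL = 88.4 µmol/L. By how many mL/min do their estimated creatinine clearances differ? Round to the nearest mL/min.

Patient 1: SCr = 190 / 88.4 = 2.149 mg/dL
Patient 1: CrCl = (140 − 34) × 51 / (72 × 2.149) = 5406.0 / 154.73 ≈ 34.9 mL/min
Patient 2: CrCl = (140 − 41) × 109 / (72 × 1.1) × 0.85 = 10791.0 / 79.20 × 0.85 ≈ 115.8 mL/min
|34.9 − 115.8| = 80.9 mL/min

81 mL/min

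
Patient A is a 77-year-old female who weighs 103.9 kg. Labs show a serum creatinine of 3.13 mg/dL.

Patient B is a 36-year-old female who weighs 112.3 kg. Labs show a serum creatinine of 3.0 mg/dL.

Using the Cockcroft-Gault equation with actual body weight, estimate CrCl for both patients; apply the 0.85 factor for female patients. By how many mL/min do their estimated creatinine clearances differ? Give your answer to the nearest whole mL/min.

21 mL/min

Patient A: CrCl = (140 − 77) × 103.9 / (72 × 3.13) × 0.85 = 6545.7 / 225.36 × 0.85 ≈ 24.7 mL/min
Patient B: CrCl = (140 − 36) × 112.3 / (72 × 3) × 0.85 = 11679.2 / 216.00 × 0.85 ≈ 46.0 mL/min
|24.7 − 46.0| = 21.3 mL/min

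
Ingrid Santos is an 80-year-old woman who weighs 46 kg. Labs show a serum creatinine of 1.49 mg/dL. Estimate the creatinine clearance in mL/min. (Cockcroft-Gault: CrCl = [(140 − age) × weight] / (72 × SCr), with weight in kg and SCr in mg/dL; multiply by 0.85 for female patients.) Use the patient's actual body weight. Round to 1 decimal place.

21.9 mL/min

CrCl = (140 − 80) × 46 / (72 × 1.49) × 0.85 = 2760.0 / 107.28 × 0.85 ≈ 21.9 mL/min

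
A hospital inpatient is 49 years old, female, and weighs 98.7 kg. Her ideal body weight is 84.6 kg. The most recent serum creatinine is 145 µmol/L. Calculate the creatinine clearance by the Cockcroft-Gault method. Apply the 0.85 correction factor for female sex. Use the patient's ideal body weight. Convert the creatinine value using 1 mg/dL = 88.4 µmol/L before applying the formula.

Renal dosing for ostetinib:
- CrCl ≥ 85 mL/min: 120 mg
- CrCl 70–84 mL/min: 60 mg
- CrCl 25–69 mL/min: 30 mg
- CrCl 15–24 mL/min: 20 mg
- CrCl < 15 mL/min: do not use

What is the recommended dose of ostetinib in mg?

SCr = 145 / 88.4 = 1.64 mg/dL
CrCl = (140 − 49) × 84.6 / (72 × 1.64) × 0.85 = 7698.6 / 118.08 × 0.85 ≈ 55.4 mL/min
CrCl ≈ 55 mL/min → bracket 25–69 mL/min.
Dose for this bracket: 30 mg.

30 mg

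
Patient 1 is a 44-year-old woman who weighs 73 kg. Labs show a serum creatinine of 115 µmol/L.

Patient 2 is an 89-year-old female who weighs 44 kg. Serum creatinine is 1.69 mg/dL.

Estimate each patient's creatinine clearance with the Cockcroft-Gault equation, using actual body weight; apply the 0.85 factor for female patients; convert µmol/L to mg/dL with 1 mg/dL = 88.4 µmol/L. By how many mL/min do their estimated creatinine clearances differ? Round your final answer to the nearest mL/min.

48 mL/min

Patient 1: SCr = 115 / 88.4 = 1.301 mg/dL
Patient 1: CrCl = (140 − 44) × 73 / (72 × 1.301) × 0.85 = 7008.0 / 93.67 × 0.85 ≈ 63.6 mL/min
Patient 2: CrCl = (140 − 89) × 44 / (72 × 1.69) × 0.85 = 2244.0 / 121.68 × 0.85 ≈ 15.7 mL/min
|63.6 − 15.7| = 47.9 mL/min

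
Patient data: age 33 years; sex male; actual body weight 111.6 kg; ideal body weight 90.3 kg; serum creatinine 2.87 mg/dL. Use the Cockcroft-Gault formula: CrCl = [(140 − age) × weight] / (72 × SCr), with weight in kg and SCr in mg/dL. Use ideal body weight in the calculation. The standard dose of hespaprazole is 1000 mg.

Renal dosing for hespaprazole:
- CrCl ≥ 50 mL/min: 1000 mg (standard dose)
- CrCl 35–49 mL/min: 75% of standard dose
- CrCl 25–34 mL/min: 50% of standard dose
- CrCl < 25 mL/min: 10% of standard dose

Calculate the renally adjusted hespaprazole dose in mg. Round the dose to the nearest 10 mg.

750 mg

CrCl = (140 − 33) × 90.3 / (72 × 2.87) = 9662.1 / 206.64 ≈ 46.8 mL/min
CrCl ≈ 47 mL/min → bracket 35–49 mL/min.
75% of 1000 mg = 750 mg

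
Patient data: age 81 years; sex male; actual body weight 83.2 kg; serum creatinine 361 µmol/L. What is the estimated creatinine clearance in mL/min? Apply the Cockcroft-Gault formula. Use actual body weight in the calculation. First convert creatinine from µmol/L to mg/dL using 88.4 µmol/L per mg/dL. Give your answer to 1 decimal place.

16.7 mL/min

SCr = 361 / 88.4 = 4.084 mg/dL
CrCl = (140 − 81) × 83.2 / (72 × 4.084) = 4908.8 / 294.05 ≈ 16.7 mL/min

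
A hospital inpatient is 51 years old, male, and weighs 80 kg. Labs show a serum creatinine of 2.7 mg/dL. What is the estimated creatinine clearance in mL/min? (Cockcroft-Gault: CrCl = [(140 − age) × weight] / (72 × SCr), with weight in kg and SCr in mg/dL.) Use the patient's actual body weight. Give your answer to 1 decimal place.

CrCl = (140 − 51) × 80 / (72 × 2.7) = 7120.0 / 194.40 ≈ 36.6 mL/min

36.6 mL/min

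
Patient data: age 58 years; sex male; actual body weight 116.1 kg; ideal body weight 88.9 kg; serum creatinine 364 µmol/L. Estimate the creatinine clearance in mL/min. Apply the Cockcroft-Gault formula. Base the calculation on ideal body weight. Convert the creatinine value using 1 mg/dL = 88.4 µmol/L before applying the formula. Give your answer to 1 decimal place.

24.6 mL/min

SCr = 364 / 88.4 = 4.118 mg/dL
CrCl = (140 − 58) × 88.9 / (72 × 4.118) = 7289.8 / 296.50 ≈ 24.6 mL/min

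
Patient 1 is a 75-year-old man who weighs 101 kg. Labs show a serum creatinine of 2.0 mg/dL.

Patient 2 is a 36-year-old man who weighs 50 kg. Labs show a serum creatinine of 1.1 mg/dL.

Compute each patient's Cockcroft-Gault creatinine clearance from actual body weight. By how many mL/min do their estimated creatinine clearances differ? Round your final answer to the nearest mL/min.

Patient 1: CrCl = (140 − 75) × 101 / (72 × 2) = 6565.0 / 144.00 ≈ 45.6 mL/min
Patient 2: CrCl = (140 − 36) × 50 / (72 × 1.1) = 5200.0 / 79.20 ≈ 65.7 mL/min
|45.6 − 65.7| = 20.1 mL/min

20 mL/min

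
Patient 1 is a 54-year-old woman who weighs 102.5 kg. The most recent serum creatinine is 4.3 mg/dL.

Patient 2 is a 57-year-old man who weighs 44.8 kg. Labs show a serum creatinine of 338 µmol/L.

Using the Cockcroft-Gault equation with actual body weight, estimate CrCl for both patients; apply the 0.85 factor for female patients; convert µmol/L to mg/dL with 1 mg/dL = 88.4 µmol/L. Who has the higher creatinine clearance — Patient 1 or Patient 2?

Patient 1

Patient 1: CrCl = (140 − 54) × 102.5 / (72 × 4.3) × 0.85 = 8815.0 / 309.60 × 0.85 ≈ 24.2 mL/min
Patient 2: SCr = 338 / 88.4 = 3.824 mg/dL
Patient 2: CrCl = (140 − 57) × 44.8 / (72 × 3.824) = 3718.4 / 275.33 ≈ 13.5 mL/min
24.2 vs 13.5 mL/min → Patient 1 is higher.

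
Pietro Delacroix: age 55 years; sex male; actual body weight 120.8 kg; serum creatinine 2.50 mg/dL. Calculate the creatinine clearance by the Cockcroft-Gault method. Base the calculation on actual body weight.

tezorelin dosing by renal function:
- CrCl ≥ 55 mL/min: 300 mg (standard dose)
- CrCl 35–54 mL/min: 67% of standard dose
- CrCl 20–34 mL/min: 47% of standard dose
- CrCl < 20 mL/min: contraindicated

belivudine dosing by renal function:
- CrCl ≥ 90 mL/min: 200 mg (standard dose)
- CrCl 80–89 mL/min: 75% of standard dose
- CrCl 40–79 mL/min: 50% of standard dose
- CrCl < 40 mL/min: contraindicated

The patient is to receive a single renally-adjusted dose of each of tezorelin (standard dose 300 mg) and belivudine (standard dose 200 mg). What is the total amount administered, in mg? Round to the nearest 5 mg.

CrCl = (140 − 55) × 120.8 / (72 × 2.5) = 10268.0 / 180.00 ≈ 57.0 mL/min
CrCl ≈ 57 mL/min.
tezorelin: ≥ 55 mL/min → 100% of 300 mg = 300 mg.
belivudine: 40–79 mL/min → 50% of 200 mg = 100 mg.
Total = 300 + 100 = 400 mg.

400 mg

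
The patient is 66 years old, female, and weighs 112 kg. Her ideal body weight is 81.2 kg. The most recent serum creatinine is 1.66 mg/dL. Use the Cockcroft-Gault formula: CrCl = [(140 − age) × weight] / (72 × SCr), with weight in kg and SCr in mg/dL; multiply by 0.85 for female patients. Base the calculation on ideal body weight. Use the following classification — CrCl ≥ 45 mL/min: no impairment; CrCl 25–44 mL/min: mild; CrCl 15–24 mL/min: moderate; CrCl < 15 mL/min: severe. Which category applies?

CrCl = (140 − 66) × 81.2 / (72 × 1.66) × 0.85 = 6008.8 / 119.52 × 0.85 ≈ 42.7 mL/min
43 mL/min falls in the 'mild' range.

mild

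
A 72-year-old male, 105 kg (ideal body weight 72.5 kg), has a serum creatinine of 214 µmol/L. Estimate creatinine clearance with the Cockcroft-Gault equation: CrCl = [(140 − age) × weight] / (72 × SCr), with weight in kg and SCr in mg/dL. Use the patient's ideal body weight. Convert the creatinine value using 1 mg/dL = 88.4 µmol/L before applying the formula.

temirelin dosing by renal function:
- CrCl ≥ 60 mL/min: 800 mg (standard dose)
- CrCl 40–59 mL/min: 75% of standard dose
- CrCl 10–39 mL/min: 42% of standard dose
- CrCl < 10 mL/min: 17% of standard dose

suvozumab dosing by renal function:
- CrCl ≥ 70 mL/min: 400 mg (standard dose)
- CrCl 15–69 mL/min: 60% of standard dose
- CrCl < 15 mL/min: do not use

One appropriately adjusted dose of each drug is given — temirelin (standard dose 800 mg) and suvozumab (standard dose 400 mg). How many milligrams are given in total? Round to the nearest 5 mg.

575 mg

SCr = 214 / 88.4 = 2.421 mg/dL
CrCl = (140 − 72) × 72.5 / (72 × 2.421) = 4930.0 / 174.31 ≈ 28.3 mL/min
CrCl ≈ 28 mL/min.
temirelin: 10–39 mL/min → 42% of 800 mg = 336 mg.
suvozumab: 15–69 mL/min → 60% of 400 mg = 240 mg.
Total = 336 + 240 = 576 mg.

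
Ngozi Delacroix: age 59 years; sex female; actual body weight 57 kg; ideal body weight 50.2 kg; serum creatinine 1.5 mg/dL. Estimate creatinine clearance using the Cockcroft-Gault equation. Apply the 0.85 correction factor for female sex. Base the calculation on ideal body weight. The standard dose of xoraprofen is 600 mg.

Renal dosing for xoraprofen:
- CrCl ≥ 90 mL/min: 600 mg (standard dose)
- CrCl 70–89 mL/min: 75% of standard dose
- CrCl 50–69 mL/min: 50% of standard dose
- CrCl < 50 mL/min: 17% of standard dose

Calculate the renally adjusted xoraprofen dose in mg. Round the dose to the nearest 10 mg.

100 mg

CrCl = (140 − 59) × 50.2 / (72 × 1.5) × 0.85 = 4066.2 / 108.00 × 0.85 ≈ 32.0 mL/min
CrCl ≈ 32 mL/min → bracket < 50 mL/min.
17% of 600 mg = 102 mg → 100 mg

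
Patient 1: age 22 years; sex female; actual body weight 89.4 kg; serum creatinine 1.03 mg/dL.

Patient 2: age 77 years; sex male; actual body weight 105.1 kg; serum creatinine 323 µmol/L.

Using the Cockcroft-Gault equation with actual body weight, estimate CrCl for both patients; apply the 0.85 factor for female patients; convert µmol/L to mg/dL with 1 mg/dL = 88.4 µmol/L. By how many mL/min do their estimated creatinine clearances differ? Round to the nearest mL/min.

Patient 1: CrCl = (140 − 22) × 89.4 / (72 × 1.03) × 0.85 = 10549.2 / 74.16 × 0.85 ≈ 120.9 mL/min
Patient 2: SCr = 323 / 88.4 = 3.654 mg/dL
Patient 2: CrCl = (140 − 77) × 105.1 / (72 × 3.654) = 6621.3 / 263.09 ≈ 25.2 mL/min
|120.9 − 25.2| = 95.7 mL/min

96 mL/min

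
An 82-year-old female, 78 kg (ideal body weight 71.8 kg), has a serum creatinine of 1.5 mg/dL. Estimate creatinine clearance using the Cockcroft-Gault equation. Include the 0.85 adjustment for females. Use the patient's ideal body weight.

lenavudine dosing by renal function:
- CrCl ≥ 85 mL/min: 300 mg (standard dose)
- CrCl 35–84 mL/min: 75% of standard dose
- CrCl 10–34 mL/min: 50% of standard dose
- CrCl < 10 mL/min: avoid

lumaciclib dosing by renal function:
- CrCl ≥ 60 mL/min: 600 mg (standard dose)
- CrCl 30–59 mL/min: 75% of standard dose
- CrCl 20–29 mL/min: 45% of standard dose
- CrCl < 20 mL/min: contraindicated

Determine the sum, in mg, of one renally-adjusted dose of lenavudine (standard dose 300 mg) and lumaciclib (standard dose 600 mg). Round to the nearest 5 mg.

CrCl = (140 − 82) × 71.8 / (72 × 1.5) × 0.85 = 4164.4 / 108.00 × 0.85 ≈ 32.8 mL/min
CrCl ≈ 33 mL/min.
lenavudine: 10–34 mL/min → 50% of 300 mg = 150 mg.
lumaciclib: 30–59 mL/min → 75% of 600 mg = 450 mg.
Total = 150 + 450 = 600 mg.

600 mg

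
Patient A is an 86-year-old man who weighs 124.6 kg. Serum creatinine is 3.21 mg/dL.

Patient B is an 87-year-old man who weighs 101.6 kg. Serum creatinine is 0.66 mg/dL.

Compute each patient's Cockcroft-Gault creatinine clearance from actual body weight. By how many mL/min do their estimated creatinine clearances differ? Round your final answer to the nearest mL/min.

Patient A: CrCl = (140 − 86) × 124.6 / (72 × 3.21) = 6728.4 / 231.12 ≈ 29.1 mL/min
Patient B: CrCl = (140 − 87) × 101.6 / (72 × 0.66) = 5384.8 / 47.52 ≈ 113.3 mL/min
|29.1 − 113.3| = 84.2 mL/min

84 mL/min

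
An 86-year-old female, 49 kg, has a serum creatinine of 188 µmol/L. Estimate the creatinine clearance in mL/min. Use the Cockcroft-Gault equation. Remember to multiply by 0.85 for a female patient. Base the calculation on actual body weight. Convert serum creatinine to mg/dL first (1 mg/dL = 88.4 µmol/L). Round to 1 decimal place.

14.7 mL/min

SCr = 188 / 88.4 = 2.127 mg/dL
CrCl = (140 − 86) × 49 / (72 × 2.127) × 0.85 = 2646.0 / 153.14 × 0.85 ≈ 14.7 mL/min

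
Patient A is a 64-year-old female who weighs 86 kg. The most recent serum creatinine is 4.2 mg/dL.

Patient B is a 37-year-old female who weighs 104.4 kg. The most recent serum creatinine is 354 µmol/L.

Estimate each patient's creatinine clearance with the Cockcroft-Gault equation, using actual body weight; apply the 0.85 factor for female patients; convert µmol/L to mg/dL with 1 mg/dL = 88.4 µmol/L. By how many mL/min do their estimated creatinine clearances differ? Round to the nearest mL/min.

13 mL/min

Patient A: CrCl = (140 − 64) × 86 / (72 × 4.2) × 0.85 = 6536.0 / 302.40 × 0.85 ≈ 18.4 mL/min
Patient B: SCr = 354 / 88.4 = 4.005 mg/dL
Patient B: CrCl = (140 − 37) × 104.4 / (72 × 4.005) × 0.85 = 10753.2 / 288.36 × 0.85 ≈ 31.7 mL/min
|18.4 − 31.7| = 13.3 mL/min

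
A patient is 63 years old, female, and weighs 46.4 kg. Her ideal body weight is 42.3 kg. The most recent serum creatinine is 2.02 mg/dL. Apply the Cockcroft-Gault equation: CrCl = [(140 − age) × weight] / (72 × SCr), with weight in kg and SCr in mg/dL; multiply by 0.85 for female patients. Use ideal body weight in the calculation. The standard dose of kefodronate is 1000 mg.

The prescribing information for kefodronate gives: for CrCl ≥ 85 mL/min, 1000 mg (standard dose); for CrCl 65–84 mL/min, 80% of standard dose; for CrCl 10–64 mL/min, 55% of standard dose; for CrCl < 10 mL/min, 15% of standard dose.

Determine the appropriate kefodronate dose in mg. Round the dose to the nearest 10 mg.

CrCl = (140 − 63) × 42.3 / (72 × 2.02) × 0.85 = 3257.1 / 145.44 × 0.85 ≈ 19.0 mL/min
CrCl ≈ 19 mL/min → bracket 10–64 mL/min.
55% of 1000 mg = 550 mg

550 mg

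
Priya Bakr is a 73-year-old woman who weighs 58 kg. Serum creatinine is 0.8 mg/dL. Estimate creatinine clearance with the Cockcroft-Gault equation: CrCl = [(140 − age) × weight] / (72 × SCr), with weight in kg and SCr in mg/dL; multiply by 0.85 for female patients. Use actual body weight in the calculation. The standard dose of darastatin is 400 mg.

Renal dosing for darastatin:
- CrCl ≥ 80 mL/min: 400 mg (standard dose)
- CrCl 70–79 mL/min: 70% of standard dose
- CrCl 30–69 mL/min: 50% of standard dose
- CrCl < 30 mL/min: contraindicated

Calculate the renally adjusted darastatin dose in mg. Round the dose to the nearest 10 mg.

CrCl = (140 − 73) × 58 / (72 × 0.8) × 0.85 = 3886.0 / 57.60 × 0.85 ≈ 57.3 mL/min
CrCl ≈ 57 mL/min → bracket 30–69 mL/min.
50% of 400 mg = 200 mg

200 mg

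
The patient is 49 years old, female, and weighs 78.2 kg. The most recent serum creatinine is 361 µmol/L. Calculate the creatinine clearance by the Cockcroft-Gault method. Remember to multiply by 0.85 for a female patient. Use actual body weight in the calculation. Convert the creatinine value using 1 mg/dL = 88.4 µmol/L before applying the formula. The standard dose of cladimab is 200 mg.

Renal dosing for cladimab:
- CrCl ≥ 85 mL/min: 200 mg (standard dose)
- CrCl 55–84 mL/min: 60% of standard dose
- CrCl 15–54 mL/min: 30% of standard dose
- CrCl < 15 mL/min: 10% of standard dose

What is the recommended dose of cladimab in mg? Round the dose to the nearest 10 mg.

SCr = 361 / 88.4 = 4.084 mg/dL
CrCl = (140 − 49) × 78.2 / (72 × 4.084) × 0.85 = 7116.2 / 294.05 × 0.85 ≈ 20.6 mL/min
CrCl ≈ 21 mL/min → bracket 15–54 mL/min.
30% of 200 mg = 60 mg

60 mg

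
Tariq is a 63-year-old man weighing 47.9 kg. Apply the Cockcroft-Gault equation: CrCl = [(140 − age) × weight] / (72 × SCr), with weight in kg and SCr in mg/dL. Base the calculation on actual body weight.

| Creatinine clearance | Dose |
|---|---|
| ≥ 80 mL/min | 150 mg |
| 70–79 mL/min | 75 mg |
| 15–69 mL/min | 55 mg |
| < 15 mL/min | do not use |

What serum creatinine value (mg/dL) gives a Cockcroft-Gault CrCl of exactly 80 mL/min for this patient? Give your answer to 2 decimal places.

0.64 mg/dL

Standard dose requires CrCl ≥ 80 mL/min.
Set (140 − 63) × 47.9 / (72 × SCr) = 80
SCr = (140 − 63) × 47.9 / (72 × 80) = 0.640 mg/dL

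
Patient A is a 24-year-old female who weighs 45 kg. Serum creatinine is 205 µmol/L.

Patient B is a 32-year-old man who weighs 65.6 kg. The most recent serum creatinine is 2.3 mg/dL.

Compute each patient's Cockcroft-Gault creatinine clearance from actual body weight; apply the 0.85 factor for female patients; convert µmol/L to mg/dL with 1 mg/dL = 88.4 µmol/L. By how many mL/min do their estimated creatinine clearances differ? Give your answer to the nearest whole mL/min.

16 mL/min

Patient A: SCr = 205 / 88.4 = 2.319 mg/dL
Patient A: CrCl = (140 − 24) × 45 / (72 × 2.319) × 0.85 = 5220.0 / 166.97 × 0.85 ≈ 26.6 mL/min
Patient B: CrCl = (140 − 32) × 65.6 / (72 × 2.3) = 7084.8 / 165.60 ≈ 42.8 mL/min
|26.6 − 42.8| = 16.2 mL/min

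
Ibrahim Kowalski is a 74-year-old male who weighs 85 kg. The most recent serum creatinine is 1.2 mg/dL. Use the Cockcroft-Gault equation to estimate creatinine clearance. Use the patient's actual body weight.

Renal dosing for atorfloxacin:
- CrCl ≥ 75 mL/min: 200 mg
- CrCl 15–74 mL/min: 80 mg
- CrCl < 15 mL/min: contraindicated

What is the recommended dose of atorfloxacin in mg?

CrCl = (140 − 74) × 85 / (72 × 1.2) = 5610.0 / 86.40 ≈ 64.9 mL/min
CrCl ≈ 65 mL/min → bracket 15–74 mL/min.
Dose for this bracket: 80 mg.

80 mg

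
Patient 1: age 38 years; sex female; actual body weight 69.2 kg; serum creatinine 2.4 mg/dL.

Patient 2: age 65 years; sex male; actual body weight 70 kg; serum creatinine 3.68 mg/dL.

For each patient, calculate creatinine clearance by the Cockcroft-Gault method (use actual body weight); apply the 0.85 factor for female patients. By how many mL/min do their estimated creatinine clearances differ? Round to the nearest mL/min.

Patient 1: CrCl = (140 − 38) × 69.2 / (72 × 2.4) × 0.85 = 7058.4 / 172.80 × 0.85 ≈ 34.7 mL/min
Patient 2: CrCl = (140 − 65) × 70 / (72 × 3.68) = 5250.0 / 264.96 ≈ 19.8 mL/min
|34.7 − 19.8| = 14.9 mL/min

15 mL/min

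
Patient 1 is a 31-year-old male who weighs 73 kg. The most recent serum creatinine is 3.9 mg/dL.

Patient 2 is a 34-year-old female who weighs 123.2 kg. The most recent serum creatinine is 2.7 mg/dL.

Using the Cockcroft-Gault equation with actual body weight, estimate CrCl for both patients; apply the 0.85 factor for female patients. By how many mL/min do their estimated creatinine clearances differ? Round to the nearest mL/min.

29 mL/min

Patient 1: CrCl = (140 − 31) × 73 / (72 × 3.9) = 7957.0 / 280.80 ≈ 28.3 mL/min
Patient 2: CrCl = (140 − 34) × 123.2 / (72 × 2.7) × 0.85 = 13059.2 / 194.40 × 0.85 ≈ 57.1 mL/min
|28.3 − 57.1| = 28.8 mL/min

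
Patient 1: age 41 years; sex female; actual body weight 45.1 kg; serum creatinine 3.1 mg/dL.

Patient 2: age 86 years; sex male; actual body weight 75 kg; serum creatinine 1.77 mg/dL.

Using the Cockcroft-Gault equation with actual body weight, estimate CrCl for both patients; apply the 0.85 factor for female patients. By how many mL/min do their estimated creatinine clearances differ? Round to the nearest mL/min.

15 mL/min

Patient 1: CrCl = (140 − 41) × 45.1 / (72 × 3.1) × 0.85 = 4464.9 / 223.20 × 0.85 ≈ 17.0 mL/min
Patient 2: CrCl = (140 − 86) × 75 / (72 × 1.77) = 4050.0 / 127.44 ≈ 31.8 mL/min
|17.0 − 31.8| = 14.8 mL/min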